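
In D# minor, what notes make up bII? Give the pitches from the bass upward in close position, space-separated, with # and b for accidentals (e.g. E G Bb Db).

E G# B

Scale degree 2 in D# minor is E#; lowering it a half step gives E. bII is the Neapolitan chord — a major triad on the lowered second degree.
So the chord is E-G#-B, a major triad.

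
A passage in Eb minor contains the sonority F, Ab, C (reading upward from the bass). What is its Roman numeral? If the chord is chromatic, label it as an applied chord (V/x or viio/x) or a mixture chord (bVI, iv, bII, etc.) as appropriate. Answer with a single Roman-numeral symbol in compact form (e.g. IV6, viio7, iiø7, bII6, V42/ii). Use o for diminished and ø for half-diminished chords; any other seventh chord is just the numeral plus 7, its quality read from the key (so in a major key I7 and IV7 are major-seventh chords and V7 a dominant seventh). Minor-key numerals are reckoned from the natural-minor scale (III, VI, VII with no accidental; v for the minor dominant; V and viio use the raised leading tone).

The pitches F-Ab-C form a minor triad rooted on F.
F is the second degree of Eb minor. This is the minor supertonic, borrowed from the parallel major (the Dorian ii).

ii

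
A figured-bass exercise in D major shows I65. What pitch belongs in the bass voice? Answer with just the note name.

F#

I in D major has root D; the chord is D-F#-A-C#.
The figure 65 means first inversion — the third is in the bass.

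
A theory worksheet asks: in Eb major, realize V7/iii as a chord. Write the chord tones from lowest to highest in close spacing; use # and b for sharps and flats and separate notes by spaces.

The slash means an applied dominant: we want the dominant of iii. In Eb major, iii is G minor, and its dominant is built on D.
Building a dominant seventh chord on D gives D-F#-A-C.

D F# A C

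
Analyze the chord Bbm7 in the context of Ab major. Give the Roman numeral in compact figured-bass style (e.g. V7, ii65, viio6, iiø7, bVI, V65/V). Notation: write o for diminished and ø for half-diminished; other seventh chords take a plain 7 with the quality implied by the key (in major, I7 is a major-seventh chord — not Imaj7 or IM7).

ii7

Stacked in thirds the chord is Bb-Db-F-Ab: a minor seventh chord on Bb.
In Ab major, Bb is the supertonic; the diatonic minor seventh chord there is ii7.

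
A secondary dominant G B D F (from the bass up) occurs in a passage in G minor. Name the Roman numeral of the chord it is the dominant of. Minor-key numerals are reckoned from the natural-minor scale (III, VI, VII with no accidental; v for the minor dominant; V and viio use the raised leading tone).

iv

The chord is a dominant seventh chord on G.
A dominant resolves down a perfect fifth: G → C. In G minor, C is scale degree 4, i.e. iv.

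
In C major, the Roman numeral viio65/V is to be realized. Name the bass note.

A

The applied chord viio65/V is rooted on F#: F#-A-C-Eb.
The figure 65 means first inversion — the third is in the bass.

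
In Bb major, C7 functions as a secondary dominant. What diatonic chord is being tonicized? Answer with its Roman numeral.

The chord is a dominant seventh chord on C.
A dominant resolves down a perfect fifth: C → F. In Bb major, F is scale degree 5, i.e. V.

V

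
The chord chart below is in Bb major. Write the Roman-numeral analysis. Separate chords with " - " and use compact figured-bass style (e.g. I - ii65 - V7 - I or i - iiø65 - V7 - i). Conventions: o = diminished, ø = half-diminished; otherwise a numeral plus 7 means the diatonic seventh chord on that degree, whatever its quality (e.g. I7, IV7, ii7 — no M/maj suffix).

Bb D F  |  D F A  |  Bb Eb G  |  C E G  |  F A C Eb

I - iii - IV64 - V/V - V7

Bb-D-F: root Bb is the tonic; major triad there is I.
D-F-A: root D is the mediant; minor triad there is iii.
Bb-Eb-G: major triad on Eb = scale degree 4 → IV64.
C-E-G: a major triad on C, the applied dominant of V → V/V.
F-A-C-Eb: root F is the dominant; dominant seventh chord there is V7.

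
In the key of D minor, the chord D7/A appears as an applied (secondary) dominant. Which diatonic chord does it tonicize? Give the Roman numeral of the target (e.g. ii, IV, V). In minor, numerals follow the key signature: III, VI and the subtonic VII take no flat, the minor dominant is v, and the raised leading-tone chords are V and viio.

iv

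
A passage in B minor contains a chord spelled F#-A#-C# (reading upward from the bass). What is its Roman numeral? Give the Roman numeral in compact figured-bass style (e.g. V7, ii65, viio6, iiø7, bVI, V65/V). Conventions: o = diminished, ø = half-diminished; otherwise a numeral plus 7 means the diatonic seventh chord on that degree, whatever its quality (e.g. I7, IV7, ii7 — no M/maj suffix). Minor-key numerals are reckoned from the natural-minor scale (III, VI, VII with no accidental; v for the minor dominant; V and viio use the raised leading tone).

The pitches F#-A#-C# form a major triad rooted on F#.
F# is scale degree 5 in B minor, and a major triad on that degree is written V.

V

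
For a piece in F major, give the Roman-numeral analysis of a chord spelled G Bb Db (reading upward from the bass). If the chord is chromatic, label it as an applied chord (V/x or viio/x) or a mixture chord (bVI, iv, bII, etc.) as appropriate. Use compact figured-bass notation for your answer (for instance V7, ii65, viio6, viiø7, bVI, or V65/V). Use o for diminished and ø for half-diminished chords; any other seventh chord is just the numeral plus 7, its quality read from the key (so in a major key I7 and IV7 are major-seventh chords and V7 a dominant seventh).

Stacked in thirds the chord is G-Bb-Db: a diminished triad on G.
G is the second degree of F major. This is the diminished supertonic triad, borrowed from the parallel minor.

iio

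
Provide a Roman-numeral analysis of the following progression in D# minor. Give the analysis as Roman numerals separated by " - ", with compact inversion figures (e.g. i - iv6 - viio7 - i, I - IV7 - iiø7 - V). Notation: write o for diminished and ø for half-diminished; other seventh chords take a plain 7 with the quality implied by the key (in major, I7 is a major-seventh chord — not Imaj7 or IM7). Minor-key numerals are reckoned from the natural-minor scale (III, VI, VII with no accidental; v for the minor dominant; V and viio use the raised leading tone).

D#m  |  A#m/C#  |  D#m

i - v6 - i

D#m: root D# is the tonic; minor triad there is i.
A#m/C#: minor triad on A# = scale degree 5 → v6.
D#m: minor triad on D# = scale degree 1 → i.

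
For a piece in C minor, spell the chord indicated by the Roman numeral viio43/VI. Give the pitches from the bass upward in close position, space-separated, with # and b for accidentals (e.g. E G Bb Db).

viio43/VI is a secondary leading-tone chord. The target VI is Ab in C minor; the applied chord is rooted a semitone below, on G.
Building a fully diminished seventh chord on G gives G-Bb-Db-Fb.
The figured bass 43 indicates second inversion, placing the fifth (Db) in the bass: Db-Fb-G-Bb.

Db Fb G Bb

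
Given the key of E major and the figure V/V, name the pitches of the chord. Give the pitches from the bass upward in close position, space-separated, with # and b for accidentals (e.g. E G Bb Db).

The slash means an applied dominant: we want the dominant of V. In E major, V is B major, and its dominant is built on F#.
Building a major triad on F# gives F#-A#-C#.

F# A# C#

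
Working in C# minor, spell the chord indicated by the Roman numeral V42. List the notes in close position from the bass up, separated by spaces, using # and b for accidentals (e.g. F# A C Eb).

F# G# B# D#

In C# minor, the fifth degree is G#. The dominant is major (leading tone raised), so V is a dominant seventh chord.
That chord is spelled G#-B#-D#-F#.
The figured bass 42 indicates third inversion, placing the seventh (F#) in the bass: F#-G#-B#-D#.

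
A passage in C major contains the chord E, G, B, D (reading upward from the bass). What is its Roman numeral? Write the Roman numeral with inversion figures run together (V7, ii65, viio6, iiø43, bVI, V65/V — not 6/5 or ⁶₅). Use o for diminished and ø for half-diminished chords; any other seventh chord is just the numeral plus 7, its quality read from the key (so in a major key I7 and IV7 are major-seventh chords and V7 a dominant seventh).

Stacked in thirds the chord is E-G-B-D: a minor seventh chord on E.
E is scale degree 3 in C major, and a minor seventh chord on that degree is written iii7.

iii7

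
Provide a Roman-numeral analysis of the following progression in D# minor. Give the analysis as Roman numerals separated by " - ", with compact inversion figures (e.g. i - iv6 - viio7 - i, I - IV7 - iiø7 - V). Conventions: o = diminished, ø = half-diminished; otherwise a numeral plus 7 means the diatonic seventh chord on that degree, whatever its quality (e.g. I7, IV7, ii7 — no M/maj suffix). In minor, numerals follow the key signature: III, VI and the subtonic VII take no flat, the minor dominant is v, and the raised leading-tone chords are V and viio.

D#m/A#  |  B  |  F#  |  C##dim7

D#m/A#: minor triad on D# = scale degree 1 → i64.
B: major triad on B = scale degree 6 → VI.
F#: major triad on F# = scale degree 3 → III.
C##dim7 has root C##, degree 7 in D# minor, so viio7.

i64 - VI - III - viio7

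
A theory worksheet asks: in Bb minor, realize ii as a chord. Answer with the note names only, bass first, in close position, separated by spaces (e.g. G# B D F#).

Scale degree 2 in Bb minor is C; here the chord built on it is altered to a minor triad. ii is the minor supertonic, borrowed from the parallel major (the Dorian ii).
So the chord is C-Eb-G.

C Eb G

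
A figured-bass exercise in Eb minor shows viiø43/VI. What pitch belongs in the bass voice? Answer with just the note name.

Fb

The applied chord viiø43/VI is rooted on Bb: Bb-Db-Fb-Ab.
The figure 43 means second inversion — the fifth is in the bass.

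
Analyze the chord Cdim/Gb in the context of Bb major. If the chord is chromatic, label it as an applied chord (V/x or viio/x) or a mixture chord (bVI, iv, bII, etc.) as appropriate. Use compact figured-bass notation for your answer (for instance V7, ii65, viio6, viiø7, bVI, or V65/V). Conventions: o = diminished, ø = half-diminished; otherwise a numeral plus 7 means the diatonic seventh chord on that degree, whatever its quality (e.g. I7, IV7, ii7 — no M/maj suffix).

iio64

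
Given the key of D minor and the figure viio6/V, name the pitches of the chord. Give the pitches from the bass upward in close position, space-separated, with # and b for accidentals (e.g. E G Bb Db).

B D G#

viio6/V is a secondary leading-tone chord. The target V is A in D minor; the applied chord is rooted a semitone below, on G#.
Building a diminished triad on G# gives G#-B-D.
The figured bass 6 indicates first inversion, placing the third (B) in the bass: B-D-G#.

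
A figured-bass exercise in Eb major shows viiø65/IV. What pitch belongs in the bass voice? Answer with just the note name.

The applied chord viiø65/IV is rooted on G: G-Bb-Db-F.
The figure 65 means first inversion — the third is in the bass.

Bb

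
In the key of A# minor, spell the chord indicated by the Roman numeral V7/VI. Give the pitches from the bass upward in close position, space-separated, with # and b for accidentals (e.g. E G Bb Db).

C# E# G# B

The slash means an applied dominant: we want the dominant of VI. In A# minor, VI is F# major, and its dominant is built on C#.
Building a dominant seventh chord on C# gives C#-E#-G#-B.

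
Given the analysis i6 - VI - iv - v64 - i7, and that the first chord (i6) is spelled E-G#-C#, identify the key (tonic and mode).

The anchor chord is a minor triad on C#, labeled i6.
If C# is scale degree 1 and the mode makes that degree carry a minor triad, the tonic is C# and the mode is minor.

C# minor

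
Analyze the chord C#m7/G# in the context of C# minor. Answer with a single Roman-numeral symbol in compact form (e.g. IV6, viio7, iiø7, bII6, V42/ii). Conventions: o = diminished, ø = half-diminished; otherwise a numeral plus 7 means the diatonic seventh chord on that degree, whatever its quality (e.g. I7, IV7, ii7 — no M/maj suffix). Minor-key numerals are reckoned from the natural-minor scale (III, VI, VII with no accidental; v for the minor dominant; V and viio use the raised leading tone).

The pitches C#-E-G#-B form a minor seventh chord rooted on C#.
C# is scale degree 1 in C# minor, and a minor seventh chord on that degree is written i7.
With G# in the bass the chord is in second inversion, so the figured bass is 43.

i43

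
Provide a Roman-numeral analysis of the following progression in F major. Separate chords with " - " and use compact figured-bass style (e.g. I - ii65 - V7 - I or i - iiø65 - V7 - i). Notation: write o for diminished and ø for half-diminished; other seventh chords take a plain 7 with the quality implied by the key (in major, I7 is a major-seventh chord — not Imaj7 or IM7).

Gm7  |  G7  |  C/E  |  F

Gm7: minor seventh chord on G = scale degree 2 → ii7.
G7: a dominant seventh chord on G, the applied dominant of V → V7/V.
C/E: major triad on C = scale degree 5 → V6.
F has root F, degree 1 in F major, so I.

ii7 - V7/V - V6 - I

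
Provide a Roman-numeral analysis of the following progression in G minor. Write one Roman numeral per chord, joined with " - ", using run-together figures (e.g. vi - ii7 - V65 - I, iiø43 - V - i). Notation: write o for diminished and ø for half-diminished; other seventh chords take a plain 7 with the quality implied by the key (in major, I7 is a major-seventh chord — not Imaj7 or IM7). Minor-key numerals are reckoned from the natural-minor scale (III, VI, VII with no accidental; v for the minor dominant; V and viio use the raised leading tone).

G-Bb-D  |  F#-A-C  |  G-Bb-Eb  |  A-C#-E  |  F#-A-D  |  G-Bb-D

G-Bb-D has root G, degree 1 in G minor, so i.
F#-A-C: root F# is the leading tone; diminished triad there is viio.
G-Bb-Eb has root Eb, degree 6 in G minor, so VI6.
A-C#-E: a major triad on A, the applied dominant of V → V/V.
F#-A-D: root D is the dominant; major triad there is V6.
G-Bb-D has root G, degree 1 in G minor, so i.

i - viio - VI6 - V/V - V6 - i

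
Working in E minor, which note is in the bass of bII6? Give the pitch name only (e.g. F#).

bII in E minor has root F; the chord is F-A-C.
The figure 6 means first inversion — the third is in the bass.

A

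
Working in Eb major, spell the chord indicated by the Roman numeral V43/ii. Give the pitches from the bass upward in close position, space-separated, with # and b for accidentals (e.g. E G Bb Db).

G Bb C E

V43/ii is a secondary dominant — the dominant seventh of ii. ii in Eb major is F, so the applied chord's root is C, a perfect fifth above.
Building a dominant seventh chord on C gives C-E-G-Bb.
The figured bass 43 indicates second inversion, placing the fifth (G) in the bass: G-Bb-C-E.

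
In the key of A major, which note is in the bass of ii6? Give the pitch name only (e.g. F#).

ii in A major has root B; the chord is B-D-F#.
The figure 6 means first inversion — the third is in the bass.

D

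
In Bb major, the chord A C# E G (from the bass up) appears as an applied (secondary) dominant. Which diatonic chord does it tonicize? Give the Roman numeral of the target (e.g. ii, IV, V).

The chord is a dominant seventh chord on A.
A dominant resolves down a perfect fifth: A → D. In Bb major, D is scale degree 3, i.e. iii.

iii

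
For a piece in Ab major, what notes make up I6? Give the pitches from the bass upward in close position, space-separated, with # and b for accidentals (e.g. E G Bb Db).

The numeral's case and figure indicate a major triad. In Ab major its root, scale degree 1, is Ab.
That chord is spelled Ab-C-Eb.
With the 6 figure the chord is in first inversion; from the bass C upward in close position it reads C-Eb-Ab.

C Eb Ab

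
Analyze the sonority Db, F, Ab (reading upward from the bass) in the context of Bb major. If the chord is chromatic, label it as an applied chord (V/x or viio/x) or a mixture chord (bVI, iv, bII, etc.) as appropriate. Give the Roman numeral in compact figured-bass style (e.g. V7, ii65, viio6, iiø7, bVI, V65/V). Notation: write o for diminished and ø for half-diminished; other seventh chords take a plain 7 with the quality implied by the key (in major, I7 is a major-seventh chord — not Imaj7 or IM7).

bIII

The pitches Db-F-Ab form a major triad rooted on Db.
Db is the lowered third degree of Bb major (diatonic 3 would be D). This is a major triad on the lowered third degree, borrowed from the parallel minor.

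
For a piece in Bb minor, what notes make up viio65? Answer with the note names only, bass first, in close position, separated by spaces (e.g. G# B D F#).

In Bb minor, the leading-tone chord is built on the raised seventh degree, A.
That chord is spelled A-C-Eb-Gb.
The figured bass 65 indicates first inversion, placing the third (C) in the bass: C-Eb-Gb-A.

C Eb Gb A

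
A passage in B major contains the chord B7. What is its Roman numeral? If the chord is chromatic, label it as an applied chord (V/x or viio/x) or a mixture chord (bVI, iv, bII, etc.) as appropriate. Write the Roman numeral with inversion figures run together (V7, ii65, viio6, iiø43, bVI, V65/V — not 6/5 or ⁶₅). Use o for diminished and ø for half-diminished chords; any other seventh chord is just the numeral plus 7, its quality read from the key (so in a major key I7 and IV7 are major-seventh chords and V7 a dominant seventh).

V7/IV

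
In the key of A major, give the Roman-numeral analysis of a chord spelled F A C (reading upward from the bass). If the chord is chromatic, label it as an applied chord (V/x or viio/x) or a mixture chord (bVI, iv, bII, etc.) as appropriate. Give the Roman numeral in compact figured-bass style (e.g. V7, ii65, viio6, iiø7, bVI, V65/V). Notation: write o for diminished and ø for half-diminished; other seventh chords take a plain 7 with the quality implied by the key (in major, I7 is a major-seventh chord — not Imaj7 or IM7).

bVI

Stacked in thirds the chord is F-A-C: a major triad on F.
F is the lowered sixth degree of A major (diatonic 6 would be F#). This is a major triad on the lowered sixth degree, borrowed from the parallel minor.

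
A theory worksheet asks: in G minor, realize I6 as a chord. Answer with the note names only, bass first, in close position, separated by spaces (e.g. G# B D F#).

Scale degree 1 in G minor is G; here the chord built on it is altered to a major triad. I6 is the major tonic (Picardy third), borrowed from the parallel major.
So the chord is G-B-D, a major triad.
The figured bass 6 indicates first inversion, placing the third (B) in the bass: B-D-G.

B D G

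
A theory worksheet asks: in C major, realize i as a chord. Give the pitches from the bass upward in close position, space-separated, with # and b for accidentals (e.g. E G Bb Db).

C Eb G

Scale degree 1 in C major is C; here the chord built on it is altered to a minor triad. i is the minor tonic, borrowed from the parallel minor.
So the chord is C-Eb-G.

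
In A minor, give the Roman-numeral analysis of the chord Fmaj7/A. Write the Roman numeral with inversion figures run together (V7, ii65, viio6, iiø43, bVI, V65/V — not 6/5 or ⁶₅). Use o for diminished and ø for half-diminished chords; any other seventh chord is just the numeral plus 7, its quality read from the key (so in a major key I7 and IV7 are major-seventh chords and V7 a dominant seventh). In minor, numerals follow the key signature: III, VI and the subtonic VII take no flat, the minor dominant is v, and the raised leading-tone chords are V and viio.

VI65

The pitches F-A-C-E form a major seventh chord rooted on F.
F is scale degree 6 in A minor, and a major seventh chord on that degree is written VI7.
With A in the bass the chord is in first inversion, so the figured bass is 65.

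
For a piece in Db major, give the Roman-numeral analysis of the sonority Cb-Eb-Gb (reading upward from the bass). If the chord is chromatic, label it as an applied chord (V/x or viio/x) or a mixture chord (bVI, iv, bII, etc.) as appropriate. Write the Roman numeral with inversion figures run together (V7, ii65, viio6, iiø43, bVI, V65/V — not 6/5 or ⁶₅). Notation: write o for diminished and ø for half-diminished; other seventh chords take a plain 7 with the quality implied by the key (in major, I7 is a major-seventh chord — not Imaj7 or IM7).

The pitches Cb-Eb-Gb form a major triad rooted on Cb.
Cb is the lowered seventh degree of Db major (diatonic 7 would be C). This is a major triad on the lowered seventh degree (the subtonic), borrowed from the parallel minor.

bVII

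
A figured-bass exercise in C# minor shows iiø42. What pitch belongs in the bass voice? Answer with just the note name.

C#

iiø in C# minor has root D#; the chord is D#-F#-A-C#.
The figure 42 means third inversion — the seventh is in the bass.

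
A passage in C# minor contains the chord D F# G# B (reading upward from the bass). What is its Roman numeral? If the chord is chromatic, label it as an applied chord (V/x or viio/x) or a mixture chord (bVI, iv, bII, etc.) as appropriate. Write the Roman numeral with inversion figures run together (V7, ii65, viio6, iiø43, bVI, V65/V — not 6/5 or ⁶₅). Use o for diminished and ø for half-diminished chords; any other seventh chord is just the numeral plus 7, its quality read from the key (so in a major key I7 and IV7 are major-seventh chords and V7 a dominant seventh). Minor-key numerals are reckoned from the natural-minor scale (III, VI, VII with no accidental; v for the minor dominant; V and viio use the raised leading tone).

The pitches G#-B-D-F# form a half-diminished seventh chord rooted on G#.
G# sits a half step below A (VI in C# minor); a diminished chord there is the applied leading-tone chord of VI.
With D in the bass the chord is in second inversion, so the figured bass is 43.

viiø43/VI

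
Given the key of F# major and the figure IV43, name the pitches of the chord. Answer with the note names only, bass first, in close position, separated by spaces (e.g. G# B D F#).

F# A# B D#

In F# major, scale degree 4 is B, and the diatonic chord built there is a major seventh chord.
That chord is spelled B-D#-F#-A#.
With the 43 figure the chord is in second inversion; from the bass F# upward in close position it reads F#-A#-B-D#.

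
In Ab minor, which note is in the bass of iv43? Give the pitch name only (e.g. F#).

Ab

iv in Ab minor has root Db; the chord is Db-Fb-Ab-Cb.
The figure 43 means second inversion — the fifth is in the bass.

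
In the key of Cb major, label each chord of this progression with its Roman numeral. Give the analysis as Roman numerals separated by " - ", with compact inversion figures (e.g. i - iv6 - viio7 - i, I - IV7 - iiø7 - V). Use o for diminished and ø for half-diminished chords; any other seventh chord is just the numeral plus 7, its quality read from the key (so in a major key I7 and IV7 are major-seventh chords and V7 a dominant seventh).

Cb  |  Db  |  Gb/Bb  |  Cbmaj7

I - V/V - V6 - I7

Cb has root Cb, degree 1 in Cb major, so I.
Db: chromatic; Db is V of V, so V/V.
Gb/Bb: root Gb is the dominant; major triad there is V6.
Cbmaj7: root Cb is the tonic; major seventh chord there is I7.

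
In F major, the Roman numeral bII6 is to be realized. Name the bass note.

bII in F major has root Gb; the chord is Gb-Bb-Db.
The figure 6 means first inversion — the third is in the bass.

Bb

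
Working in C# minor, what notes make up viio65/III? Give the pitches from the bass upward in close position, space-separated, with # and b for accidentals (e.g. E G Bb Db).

F# A C D#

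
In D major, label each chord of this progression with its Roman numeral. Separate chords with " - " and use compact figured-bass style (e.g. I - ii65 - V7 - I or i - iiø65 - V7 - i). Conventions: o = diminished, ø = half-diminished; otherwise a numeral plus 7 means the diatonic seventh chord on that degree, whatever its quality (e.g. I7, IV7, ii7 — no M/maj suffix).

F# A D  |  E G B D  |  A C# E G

I6 - ii7 - V7

F#-A-D: major triad on D = scale degree 1 → I6.
E-G-B-D: root E is the supertonic; minor seventh chord there is ii7.
A-C#-E-G has root A, degree 5 in D major, so V7.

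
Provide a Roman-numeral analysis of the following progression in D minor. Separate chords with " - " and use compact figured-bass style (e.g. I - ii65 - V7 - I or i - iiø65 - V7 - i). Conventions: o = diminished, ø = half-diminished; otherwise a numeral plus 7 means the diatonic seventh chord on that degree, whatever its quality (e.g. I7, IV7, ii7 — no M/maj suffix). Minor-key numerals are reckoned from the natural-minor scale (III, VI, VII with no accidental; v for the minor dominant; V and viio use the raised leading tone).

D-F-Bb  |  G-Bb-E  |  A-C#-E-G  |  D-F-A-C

VI6 - iio6 - V7 - i7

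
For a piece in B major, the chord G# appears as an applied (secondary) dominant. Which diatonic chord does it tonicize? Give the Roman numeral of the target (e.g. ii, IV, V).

ii

The chord is a major triad on G#.
A dominant resolves down a perfect fifth: G# → C#. In B major, C# is scale degree 2, i.e. ii.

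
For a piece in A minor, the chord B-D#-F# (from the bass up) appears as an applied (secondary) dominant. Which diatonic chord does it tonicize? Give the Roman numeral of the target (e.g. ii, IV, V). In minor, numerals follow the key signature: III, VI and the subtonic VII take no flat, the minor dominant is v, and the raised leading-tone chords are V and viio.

The chord is a major triad on B.
A dominant resolves down a perfect fifth: B → E. In A minor, E is scale degree 5, i.e. V.

V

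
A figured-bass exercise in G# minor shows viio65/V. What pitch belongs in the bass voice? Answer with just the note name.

The applied chord viio65/V is rooted on C##: C##-E#-G#-B.
The figure 65 means first inversion — the third is in the bass.

E#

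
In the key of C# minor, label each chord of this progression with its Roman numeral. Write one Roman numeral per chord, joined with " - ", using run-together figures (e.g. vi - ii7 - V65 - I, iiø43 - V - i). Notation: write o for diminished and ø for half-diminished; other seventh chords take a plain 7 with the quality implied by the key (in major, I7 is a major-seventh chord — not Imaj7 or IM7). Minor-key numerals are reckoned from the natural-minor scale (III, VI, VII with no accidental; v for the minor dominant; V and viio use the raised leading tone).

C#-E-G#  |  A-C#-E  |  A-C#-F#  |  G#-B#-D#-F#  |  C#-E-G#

i - VI - iv6 - V7 - i

C#-E-G# has root C#, degree 1 in C# minor, so i.
A-C#-E: major triad on A = scale degree 6 → VI.
A-C#-F#: minor triad on F# = scale degree 4 → iv6.
G#-B#-D#-F#: dominant seventh chord on G# = scale degree 5 → V7.
C#-E-G# has root C#, degree 1 in C# minor, so i.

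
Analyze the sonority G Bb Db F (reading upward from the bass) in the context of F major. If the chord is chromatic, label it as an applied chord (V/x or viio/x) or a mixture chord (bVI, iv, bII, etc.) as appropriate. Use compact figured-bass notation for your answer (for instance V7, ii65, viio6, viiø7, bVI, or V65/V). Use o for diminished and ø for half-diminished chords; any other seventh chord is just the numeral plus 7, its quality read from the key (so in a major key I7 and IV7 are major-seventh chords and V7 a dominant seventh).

iiø7

The pitches G-Bb-Db-F form a half-diminished seventh chord rooted on G.
G is the second degree of F major. This is the half-diminished supertonic seventh, borrowed from the parallel minor.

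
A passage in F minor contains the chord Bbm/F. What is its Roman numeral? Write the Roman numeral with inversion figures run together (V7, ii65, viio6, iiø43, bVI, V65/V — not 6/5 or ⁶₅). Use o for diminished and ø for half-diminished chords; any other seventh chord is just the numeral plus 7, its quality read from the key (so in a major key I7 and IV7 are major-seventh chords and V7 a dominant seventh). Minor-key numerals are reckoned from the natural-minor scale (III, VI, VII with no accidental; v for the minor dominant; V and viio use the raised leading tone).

The pitches Bb-Db-F form a minor triad rooted on Bb.
Bb is scale degree 4 in F minor, and a minor triad on that degree is written iv.
With F in the bass the chord is in second inversion, so the figured bass is 64.

iv64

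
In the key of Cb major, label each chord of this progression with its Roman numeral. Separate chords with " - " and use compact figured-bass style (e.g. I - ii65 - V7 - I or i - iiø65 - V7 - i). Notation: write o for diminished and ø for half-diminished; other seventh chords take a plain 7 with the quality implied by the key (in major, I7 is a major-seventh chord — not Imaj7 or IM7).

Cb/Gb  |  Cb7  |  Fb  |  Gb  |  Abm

I64 - V7/IV - IV - V - vi

Cb/Gb has root Cb, degree 1 in Cb major, so I64.
Cb7 is the secondary dominant of IV (dominant seventh chord on Cb): V7/IV.
Fb has root Fb, degree 4 in Cb major, so IV.
Gb has root Gb, degree 5 in Cb major, so V.
Abm: root Ab is the submediant; minor triad there is vi.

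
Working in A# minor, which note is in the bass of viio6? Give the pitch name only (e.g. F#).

viio in A# minor has root G##; the chord is G##-B#-D#.
The figure 6 means first inversion — the third is in the bass.

B#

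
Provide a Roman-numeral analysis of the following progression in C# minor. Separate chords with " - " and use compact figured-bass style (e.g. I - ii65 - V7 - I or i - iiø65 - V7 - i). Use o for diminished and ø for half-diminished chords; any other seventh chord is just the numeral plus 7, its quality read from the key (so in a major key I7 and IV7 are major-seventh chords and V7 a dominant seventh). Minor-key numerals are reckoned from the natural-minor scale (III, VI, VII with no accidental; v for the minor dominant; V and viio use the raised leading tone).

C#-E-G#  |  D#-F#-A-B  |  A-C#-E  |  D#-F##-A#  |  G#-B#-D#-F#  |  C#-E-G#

i - VII65 - VI - V/V - V7 - i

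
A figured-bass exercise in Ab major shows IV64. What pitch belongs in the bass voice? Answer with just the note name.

Ab

IV in Ab major has root Db; the chord is Db-F-Ab.
The figure 64 means second inversion — the fifth is in the bass.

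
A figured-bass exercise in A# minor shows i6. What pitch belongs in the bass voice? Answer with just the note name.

i in A# minor has root A#; the chord is A#-C#-E#.
The figure 6 means first inversion — the third is in the bass.

C#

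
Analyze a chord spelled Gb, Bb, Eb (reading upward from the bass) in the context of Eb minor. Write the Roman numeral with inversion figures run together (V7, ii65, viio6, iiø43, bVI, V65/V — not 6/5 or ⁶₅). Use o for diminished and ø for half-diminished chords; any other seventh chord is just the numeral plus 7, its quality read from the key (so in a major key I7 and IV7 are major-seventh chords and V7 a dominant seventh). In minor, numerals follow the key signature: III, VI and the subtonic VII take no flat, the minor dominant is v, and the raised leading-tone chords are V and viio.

The pitches Eb-Gb-Bb form a minor triad rooted on Eb.
Eb is scale degree 1 in Eb minor, and a minor triad on that degree is written i.
With Gb in the bass the chord is in first inversion, so the figured bass is 6.

i6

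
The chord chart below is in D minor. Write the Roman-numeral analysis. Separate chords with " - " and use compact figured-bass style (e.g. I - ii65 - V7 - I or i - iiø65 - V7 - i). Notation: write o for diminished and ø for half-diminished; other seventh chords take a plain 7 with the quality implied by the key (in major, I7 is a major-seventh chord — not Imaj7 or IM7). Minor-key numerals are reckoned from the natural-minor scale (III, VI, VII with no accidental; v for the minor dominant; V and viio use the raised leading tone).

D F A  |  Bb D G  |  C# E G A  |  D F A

i - iv6 - V65 - i

D-F-A: root D is the tonic; minor triad there is i.
Bb-D-G: minor triad on G = scale degree 4 → iv6.
C#-E-G-A: dominant seventh chord on A = scale degree 5 → V65.
D-F-A has root D, degree 1 in D minor, so i.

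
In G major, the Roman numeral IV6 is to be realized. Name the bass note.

E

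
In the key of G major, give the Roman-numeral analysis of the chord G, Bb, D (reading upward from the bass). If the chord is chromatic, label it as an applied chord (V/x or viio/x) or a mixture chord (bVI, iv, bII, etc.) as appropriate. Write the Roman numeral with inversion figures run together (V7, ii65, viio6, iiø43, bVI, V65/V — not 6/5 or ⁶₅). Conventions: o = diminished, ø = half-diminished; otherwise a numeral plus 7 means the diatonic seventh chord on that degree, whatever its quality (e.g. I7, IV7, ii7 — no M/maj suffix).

Stacked in thirds the chord is G-Bb-D: a minor triad on G.
G is the first degree of G major. This is the minor tonic, borrowed from the parallel minor.

i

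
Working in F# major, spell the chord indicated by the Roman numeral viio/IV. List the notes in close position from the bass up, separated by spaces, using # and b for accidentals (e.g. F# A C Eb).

The slash marks an applied leading-tone chord: viio of IV. In F# major, IV is B, so the leading tone to it is A#, a half step below.
Building a diminished triad on A# gives A#-C#-E.

A# C# E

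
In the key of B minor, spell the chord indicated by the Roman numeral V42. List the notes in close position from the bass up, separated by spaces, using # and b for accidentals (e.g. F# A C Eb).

In B minor, scale degree 5 is F#. The dominant is major (leading tone raised), so V is a dominant seventh chord.
Stacking thirds from F# gives F#-A#-C#-E.
The figured bass 42 indicates third inversion, placing the seventh (E) in the bass: E-F#-A#-C#.

E F# A# C#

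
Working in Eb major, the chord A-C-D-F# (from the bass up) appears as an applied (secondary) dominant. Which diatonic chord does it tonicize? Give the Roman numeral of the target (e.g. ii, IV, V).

iii

The chord is a dominant seventh chord on D.
A dominant resolves down a perfect fifth: D → G. In Eb major, G is scale degree 3, i.e. iii.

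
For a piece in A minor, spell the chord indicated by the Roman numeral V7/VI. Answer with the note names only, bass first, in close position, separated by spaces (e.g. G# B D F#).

V7/VI is a secondary dominant — the dominant seventh of VI. VI in A minor is F, so the applied chord's root is C, a perfect fifth above.
Building a dominant seventh chord on C gives C-E-G-Bb.

C E G Bb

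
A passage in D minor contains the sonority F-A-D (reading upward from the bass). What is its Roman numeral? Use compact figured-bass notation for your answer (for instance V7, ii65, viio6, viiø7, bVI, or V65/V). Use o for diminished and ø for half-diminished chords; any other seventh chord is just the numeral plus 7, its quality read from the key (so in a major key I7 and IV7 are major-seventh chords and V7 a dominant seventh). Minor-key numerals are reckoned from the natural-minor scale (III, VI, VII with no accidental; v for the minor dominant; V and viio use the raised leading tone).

The pitches D-F-A form a minor triad rooted on D.
D is scale degree 1 in D minor, and a minor triad on that degree is written i.
With F in the bass the chord is in first inversion, so the figured bass is 6.

i6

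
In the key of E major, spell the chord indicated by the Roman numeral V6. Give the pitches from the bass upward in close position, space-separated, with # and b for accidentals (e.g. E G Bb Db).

In E major, the dominant is B, and the diatonic chord built there is a major triad.
Stacking thirds from B gives B-D#-F#.
The figured bass 6 indicates first inversion, placing the third (D#) in the bass: D#-F#-B.

D# F# B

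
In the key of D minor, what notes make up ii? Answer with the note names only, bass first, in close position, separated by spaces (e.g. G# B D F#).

E G B

Scale degree 2 in D minor is E; here the chord built on it is altered to a minor triad. ii is the minor supertonic, borrowed from the parallel major (the Dorian ii).
So the chord is E-G-B, a minor triad.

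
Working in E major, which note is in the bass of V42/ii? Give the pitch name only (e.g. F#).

B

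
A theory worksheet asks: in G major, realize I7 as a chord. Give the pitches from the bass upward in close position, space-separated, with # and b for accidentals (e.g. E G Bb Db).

G B D F#

In G major, the first degree is G, and the diatonic chord built there is a major seventh chord.
That chord is spelled G-B-D-F#.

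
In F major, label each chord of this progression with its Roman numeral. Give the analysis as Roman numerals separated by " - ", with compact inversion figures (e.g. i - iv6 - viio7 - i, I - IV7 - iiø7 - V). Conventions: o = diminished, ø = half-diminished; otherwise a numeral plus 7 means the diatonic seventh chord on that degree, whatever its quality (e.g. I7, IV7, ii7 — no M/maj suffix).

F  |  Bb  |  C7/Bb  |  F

F: root F is the tonic; major triad there is I.
Bb has root Bb, degree 4 in F major, so IV.
C7/Bb: root C is the dominant; dominant seventh chord there is V42.
F: major triad on F = scale degree 1 → I.

I - IV - V42 - I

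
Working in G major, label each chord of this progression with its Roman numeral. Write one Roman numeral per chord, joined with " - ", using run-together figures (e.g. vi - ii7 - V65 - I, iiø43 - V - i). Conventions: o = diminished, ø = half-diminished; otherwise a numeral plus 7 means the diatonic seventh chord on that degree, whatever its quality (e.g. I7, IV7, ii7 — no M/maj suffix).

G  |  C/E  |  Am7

G: root G is the tonic; major triad there is I.
C/E has root C, degree 4 in G major, so IV6.
Am7: root A is the supertonic; minor seventh chord there is ii7.

I - IV6 - ii7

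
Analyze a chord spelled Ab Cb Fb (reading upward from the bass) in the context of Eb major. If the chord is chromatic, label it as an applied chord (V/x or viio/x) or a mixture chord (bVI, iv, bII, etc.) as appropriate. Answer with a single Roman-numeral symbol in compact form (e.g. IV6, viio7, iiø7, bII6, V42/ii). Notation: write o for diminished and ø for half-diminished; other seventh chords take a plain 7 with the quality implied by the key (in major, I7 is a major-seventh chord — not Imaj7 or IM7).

Stacked in thirds the chord is Fb-Ab-Cb: a major triad on Fb.
Fb is the lowered second degree of Eb major (diatonic 2 would be F). This is the Neapolitan sixth — a major triad on the lowered second degree, here in its customary first inversion.
With Ab in the bass the chord is in first inversion, so the figured bass is 6.

bII6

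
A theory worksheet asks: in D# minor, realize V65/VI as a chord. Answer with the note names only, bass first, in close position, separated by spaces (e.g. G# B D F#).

V65/VI is a secondary dominant — the dominant seventh of VI. VI in D# minor is B, so the applied chord's root is F#, a perfect fifth above.
Building a dominant seventh chord on F# gives F#-A#-C#-E.
The figured bass 65 indicates first inversion, placing the third (A#) in the bass: A#-C#-E-F#.

A# C# E F#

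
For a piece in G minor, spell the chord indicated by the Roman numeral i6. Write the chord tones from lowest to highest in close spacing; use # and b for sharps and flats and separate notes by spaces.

Bb D G

In G minor, the first degree is G, and the diatonic chord built there is a minor triad.
That chord is spelled G-Bb-D.
The figured bass 6 indicates first inversion, placing the third (Bb) in the bass: Bb-D-G.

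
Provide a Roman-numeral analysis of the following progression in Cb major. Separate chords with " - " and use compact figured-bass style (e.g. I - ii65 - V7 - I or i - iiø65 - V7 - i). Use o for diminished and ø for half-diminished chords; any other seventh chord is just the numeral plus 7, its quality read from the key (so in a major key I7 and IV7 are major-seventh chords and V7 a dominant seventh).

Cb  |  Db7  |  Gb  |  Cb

I - V7/V - V - I

Cb: root Cb is the tonic; major triad there is I.
Db7: chromatic; Db is V of V, so V7/V.
Gb: root Gb is the dominant; major triad there is V.
Cb: major triad on Cb = scale degree 1 → I.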